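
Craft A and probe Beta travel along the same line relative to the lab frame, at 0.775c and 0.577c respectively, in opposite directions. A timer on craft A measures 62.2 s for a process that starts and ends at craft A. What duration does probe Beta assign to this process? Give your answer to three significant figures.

174 s

The velocity of craft A relative to probe Beta is (0.775 + 0.577)c / (1 + 0.775×0.577) = 0.93423c; relative speed 0.93423c.
At |u| = 0.93423c, γ = (1 − 0.872786)^(−1/2) = 2.8037.
Craft A's interval is proper; time dilation gives Δt_B = γΔτ = 2.8037 × 62.2 s = 174 s.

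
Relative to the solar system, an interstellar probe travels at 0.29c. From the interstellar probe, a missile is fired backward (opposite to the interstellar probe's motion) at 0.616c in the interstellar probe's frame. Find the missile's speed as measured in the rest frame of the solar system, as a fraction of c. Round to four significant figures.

0.3969c

In units of c, u = (u' + v)/(1 + u'v) with u' = −0.616 and v = 0.29.
Numerator: −0.616 + 0.29 = −0.326. Denominator: 1 + (−0.616)(0.29) = 0.82136.
u = −0.326/0.82136 = −0.3969, so the speed is 0.3969c.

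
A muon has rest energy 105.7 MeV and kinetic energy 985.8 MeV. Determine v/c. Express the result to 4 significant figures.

0.9953

γ = 1 + K/(mc²) = 1 + 985.8/105.7 = 10.326.
β = √(1 − 1/γ²) = √(1 − 0.00937855) = √0.99062145 = 0.9953.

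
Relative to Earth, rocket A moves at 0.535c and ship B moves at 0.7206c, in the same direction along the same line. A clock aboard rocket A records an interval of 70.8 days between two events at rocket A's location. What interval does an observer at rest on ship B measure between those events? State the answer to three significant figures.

The velocity of rocket A relative to ship B is (0.535 − 0.7206)c / (1 − 0.535×0.7206) = −0.30204c; relative speed 0.30204c.
γ for this relative speed: γ = 1/√(1 − 0.0912282) = 1.049.
The clock on rocket A records proper time, so ship B measures Δt = γΔτ = 1.049 × 70.8 = 74.3 days.

74.3 days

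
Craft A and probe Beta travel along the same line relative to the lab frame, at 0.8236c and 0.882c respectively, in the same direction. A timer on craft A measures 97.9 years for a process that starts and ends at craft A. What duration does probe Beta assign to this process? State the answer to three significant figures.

100 years

The velocity of craft A relative to probe Beta is (0.8236 − 0.882)c / (1 − 0.8236×0.882) = −0.21346c; relative speed 0.21346c.
At |u| = 0.21346c, γ = (1 − 0.0455652)^(−1/2) = 1.0236.
The clock on craft A records proper time, so probe Beta measures Δt = γΔτ = 1.0236 × 97.9 = 100 years.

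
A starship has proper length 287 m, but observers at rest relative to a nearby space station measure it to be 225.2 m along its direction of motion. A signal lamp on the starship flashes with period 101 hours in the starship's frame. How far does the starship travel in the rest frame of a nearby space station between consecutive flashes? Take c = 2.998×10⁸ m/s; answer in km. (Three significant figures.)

From L = L₀/γ: γ = 287/225.2 = 1.27442.
β = √(1 − 1/γ²) = 0.61991. Lab-frame period = γτ = 1.27442×101 hours = 128.72 hours. Distance = βc × γτ = 0.61991 × 2.998×10⁸ m/s × 463392 s = 8.6121×10^13 m = 8.61×10^10 km.

8.61×10^10 km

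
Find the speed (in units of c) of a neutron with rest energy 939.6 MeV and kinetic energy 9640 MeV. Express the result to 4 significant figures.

0.9960c

K = (γ−1)mc², so γ = 1 + 9640/939.6 = 11.26.
Then v/c = √(1 − γ⁻²) = √(1 − 0.00788721) = √0.99211279 = 0.9960.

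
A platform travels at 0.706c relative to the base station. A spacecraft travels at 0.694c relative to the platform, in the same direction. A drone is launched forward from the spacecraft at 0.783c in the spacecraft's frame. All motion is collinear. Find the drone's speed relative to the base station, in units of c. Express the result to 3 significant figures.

0.992c

Apply u = (u'+v)/(1+u'v) twice. Drone in the platform frame: (0.783+0.694)/(1+0.783·0.694) = 1.477/1.543402 = 0.95698c.
That velocity, transformed to the rest frame of the base station: (0.95698+0.706)/(1+0.95698·0.706) = 1.66298/1.67562788 = 0.99245c.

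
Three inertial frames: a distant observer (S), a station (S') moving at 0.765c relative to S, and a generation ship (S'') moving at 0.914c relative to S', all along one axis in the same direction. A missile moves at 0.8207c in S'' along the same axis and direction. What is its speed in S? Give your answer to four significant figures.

First combine the missile and generation ship (S''→S'): u₁ = (0.8207 + 0.914)/(1 + 0.8207×0.914) = 1.7347/1.7501198 = 0.99119.
Then combine with the station (S'→S): u = (0.99119 + 0.765)/(1 + 0.99119×0.765) = 1.75619/1.75826035 = 0.99882.

0.9988c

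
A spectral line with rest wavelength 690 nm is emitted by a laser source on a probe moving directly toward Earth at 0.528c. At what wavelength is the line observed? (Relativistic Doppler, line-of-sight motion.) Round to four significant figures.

Relativistic Doppler for wavelength: λ_obs = λ_src · √((1−β)/(1+β)).
With β = 0.528: factor = √(0.472/1.528) = 0.55579.
λ_obs = 690 × 0.55579 = 383.5 nm.

383.5 nm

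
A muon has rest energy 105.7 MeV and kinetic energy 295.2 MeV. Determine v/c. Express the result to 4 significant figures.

γ = 1 + K/(mc²) = 1 + 295.2/105.7 = 3.7928.
β = √(1 − 1/γ²) = √(1 − 0.0695153) = √0.9304847 = 0.9646.

0.9646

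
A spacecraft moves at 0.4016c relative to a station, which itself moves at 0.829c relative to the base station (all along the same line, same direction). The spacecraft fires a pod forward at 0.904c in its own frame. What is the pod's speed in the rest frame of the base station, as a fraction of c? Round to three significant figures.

0.996c

First combine the pod and spacecraft (S''→S'): u₁ = (0.904 + 0.4016)/(1 + 0.904×0.4016) = 1.3056/1.3630464 = 0.95785.
Then combine with the station (S'→S): u = (0.95785 + 0.829)/(1 + 0.95785×0.829) = 1.78685/1.79405765 = 0.99598.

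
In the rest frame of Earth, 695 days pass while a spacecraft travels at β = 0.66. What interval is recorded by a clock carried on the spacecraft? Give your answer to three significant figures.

Lorentz factor: γ = (1 − 0.4356)^(−1/2) = 1.3311.
The spacecraft's clock runs slow as seen from Earth, so Δτ = Δt/γ = 695/1.3311 = 522 days.

522 days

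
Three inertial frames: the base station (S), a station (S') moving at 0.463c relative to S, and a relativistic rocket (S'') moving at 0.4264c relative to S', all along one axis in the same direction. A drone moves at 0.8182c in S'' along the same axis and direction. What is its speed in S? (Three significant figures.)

0.971c

Apply u = (u'+v)/(1+u'v) twice. Drone in the station frame: (0.8182+0.4264)/(1+0.8182·0.4264) = 1.2446/1.34888048 = 0.92269c.
That velocity, transformed to the rest frame of the base station: (0.92269+0.463)/(1+0.92269·0.463) = 1.38569/1.42720547 = 0.97091c.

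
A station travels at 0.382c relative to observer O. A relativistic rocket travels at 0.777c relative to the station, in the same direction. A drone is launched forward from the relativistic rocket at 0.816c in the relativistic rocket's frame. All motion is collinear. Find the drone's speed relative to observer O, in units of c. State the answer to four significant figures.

Compose velocities in two stages. Stage 1 (into S'): u₁ = (0.816+0.777)/(1+0.816×0.777) = 0.97489.
Stage 2 (into S): u = (0.97489+0.382)/(1+0.97489×0.382) = 0.98869, so the speed is 0.9887c.

0.9887c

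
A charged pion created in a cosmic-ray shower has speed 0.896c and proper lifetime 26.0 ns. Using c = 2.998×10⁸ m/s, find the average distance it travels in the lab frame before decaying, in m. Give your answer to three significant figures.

15.7 m

γ = 1/√(1 − β²) = 1/√(1 − 0.802816) = 1/√0.197184 = 1/0.444054 = 2.252.
Lab-frame lifetime: Δt = γτ = 2.252 × 26.0 ns = 58.552 ns.
Distance: d = vΔt = 0.896 × 2.998×10⁸ m/s × 5.8552×10^-8 s = 15.7 m.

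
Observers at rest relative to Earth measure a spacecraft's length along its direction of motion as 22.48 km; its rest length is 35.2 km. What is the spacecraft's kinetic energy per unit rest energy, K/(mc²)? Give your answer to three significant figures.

From L = L₀/γ: γ = 35.2/22.48 = 1.56584.
K/(mc²) = γ − 1 = 1.56584 − 1 = 0.566.

0.566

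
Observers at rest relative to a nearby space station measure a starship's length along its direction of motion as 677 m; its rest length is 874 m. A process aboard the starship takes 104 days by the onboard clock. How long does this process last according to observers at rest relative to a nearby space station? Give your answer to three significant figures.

Length contraction gives γ = L₀/L = 874/677 = 1.29099.
The same γ dilates the second interval: 1.29099 × 104 days = 134 days.

134 days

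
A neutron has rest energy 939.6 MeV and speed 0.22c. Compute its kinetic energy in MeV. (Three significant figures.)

23.6 MeV

Lorentz factor: γ = (1 − 0.0484)^(−1/2) = 1.025115.
Kinetic energy: K = (γ − 1)mc² = (1.025115 − 1) × 939.6 MeV = 0.025115 × 939.6 = 23.6 MeV.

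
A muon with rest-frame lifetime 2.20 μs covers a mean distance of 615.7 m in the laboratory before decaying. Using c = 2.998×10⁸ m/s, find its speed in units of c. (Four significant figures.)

Let x = d/(cτ) = 615.7 m / (2.998×10⁸ m/s × 2.200×10^-6 s) = 0.9335. Since d = βγcτ, x = βγ = β/√(1−β²).
Solving: β² = x²/(1+x²) = 0.871422/1.871422 = 0.465647, so β = 0.6824.

0.6824c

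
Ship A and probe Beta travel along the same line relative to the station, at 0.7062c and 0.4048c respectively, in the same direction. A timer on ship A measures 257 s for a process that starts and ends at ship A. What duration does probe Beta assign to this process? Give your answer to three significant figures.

283 s

The velocity of ship A relative to probe Beta is (0.7062 − 0.4048)c / (1 − 0.7062×0.4048) = 0.42205c; relative speed 0.42205c.
At |u| = 0.42205c, γ = (1 − 0.178126)^(−1/2) = 1.1031.
Ship A's interval is proper; time dilation gives Δt_B = γΔτ = 1.1031 × 257 s = 283 s.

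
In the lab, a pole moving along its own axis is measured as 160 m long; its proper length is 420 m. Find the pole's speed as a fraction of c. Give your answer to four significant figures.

0.9246c

Length contraction gives γ = L₀/L = 420/160 = 2.625.
β = √(1 − 1/γ²) = √0.854875 = 0.9246.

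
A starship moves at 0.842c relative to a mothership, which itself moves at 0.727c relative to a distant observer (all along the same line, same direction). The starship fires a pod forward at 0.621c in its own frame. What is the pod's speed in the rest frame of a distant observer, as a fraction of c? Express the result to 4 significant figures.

Apply u = (u'+v)/(1+u'v) twice. Pod in the mothership frame: (0.621+0.842)/(1+0.621·0.842) = 1.463/1.522882 = 0.96068c.
That velocity, transformed to the rest frame of a distant observer: (0.96068+0.727)/(1+0.96068·0.727) = 1.68768/1.69841436 = 0.99368c.

0.9937c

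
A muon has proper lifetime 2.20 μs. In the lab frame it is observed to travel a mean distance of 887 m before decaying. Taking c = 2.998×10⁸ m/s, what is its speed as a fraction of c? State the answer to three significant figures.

Let x = d/(cτ) = 887.0 m / (2.998×10⁸ m/s × 2.200×10^-6 s) = 1.3448. Since d = βγcτ, x = βγ = β/√(1−β²).
Solving: β² = x²/(1+x²) = 1.80849/2.80849 = 0.643937, so β = 0.802.

0.802c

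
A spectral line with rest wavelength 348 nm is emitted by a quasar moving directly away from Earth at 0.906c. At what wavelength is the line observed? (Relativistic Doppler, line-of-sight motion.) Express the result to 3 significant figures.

1570 nm

Relativistic Doppler for wavelength: λ_obs = λ_src · √((1+β)/(1−β)).
With β = 0.906: factor = √(1.906/0.094) = 4.503.
λ_obs = 348 × 4.503 = 1570 nm.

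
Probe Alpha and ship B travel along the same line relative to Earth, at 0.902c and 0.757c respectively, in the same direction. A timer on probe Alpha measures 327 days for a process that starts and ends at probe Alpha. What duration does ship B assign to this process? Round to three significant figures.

Speed of probe Alpha in ship B's frame: u = (v_A − v_B)/(1 − v_A v_B/c²) = (0.902 − 0.757)/(1 − 0.902×0.757) = 0.145/0.317186 = 0.45715; |u| = 0.45715c.
γ for this relative speed: γ = 1/√(1 − 0.208986) = 1.1244.
The clock on probe Alpha records proper time, so ship B measures Δt = γΔτ = 1.1244 × 327 = 368 days.

368 days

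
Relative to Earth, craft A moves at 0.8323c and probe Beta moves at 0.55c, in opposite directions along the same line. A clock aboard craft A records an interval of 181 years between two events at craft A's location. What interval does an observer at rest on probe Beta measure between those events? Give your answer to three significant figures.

570 years

The velocity of craft A relative to probe Beta is (0.8323 + 0.55)c / (1 + 0.8323×0.55) = 0.94823c; relative speed 0.94823c.
At |u| = 0.94823c, γ = (1 − 0.89914)^(−1/2) = 3.1488.
Craft A's interval is proper; time dilation gives Δt_B = γΔτ = 3.1488 × 181 years = 570 years.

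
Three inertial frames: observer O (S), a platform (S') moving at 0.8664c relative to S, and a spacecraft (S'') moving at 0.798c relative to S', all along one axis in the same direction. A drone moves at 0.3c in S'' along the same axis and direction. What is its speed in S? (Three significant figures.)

0.991c

First combine the drone and spacecraft (S''→S'): u₁ = (0.3 + 0.798)/(1 + 0.3×0.798) = 1.098/1.2394 = 0.88591.
Then combine with the platform (S'→S): u = (0.88591 + 0.8664)/(1 + 0.88591×0.8664) = 1.75231/1.767552424 = 0.99138.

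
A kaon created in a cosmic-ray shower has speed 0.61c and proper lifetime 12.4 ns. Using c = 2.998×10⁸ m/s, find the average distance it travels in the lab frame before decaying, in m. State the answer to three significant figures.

2.86 m

With β = 0.61, γ = 1/√(1 − 0.61²) = 1/√0.6279 = 1.262.
Lab-frame lifetime: Δt = γτ = 1.262 × 12.4 ns = 15.649 ns.
Distance: d = vΔt = 0.61 × 2.998×10⁸ m/s × 1.5649×10^-8 s = 2.86 m.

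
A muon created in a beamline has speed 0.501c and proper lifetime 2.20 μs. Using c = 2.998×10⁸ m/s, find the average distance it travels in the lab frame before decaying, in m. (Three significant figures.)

γ = 1/√(1 − β²) = 1/√(1 − 0.251001) = 1/√0.748999 = 1/0.865447 = 1.1555.
Lab-frame lifetime: Δt = γτ = 1.1555 × 2.20 μs = 2.5421 μs.
Distance: d = vΔt = 0.501 × 2.998×10⁸ m/s × 2.5421×10^-6 s = 382 m.

382 m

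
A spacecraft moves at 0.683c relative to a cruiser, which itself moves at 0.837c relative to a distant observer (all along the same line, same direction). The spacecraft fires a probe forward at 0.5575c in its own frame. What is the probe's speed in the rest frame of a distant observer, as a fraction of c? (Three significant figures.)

First combine the probe and spacecraft (S''→S'): u₁ = (0.5575 + 0.683)/(1 + 0.5575×0.683) = 1.2405/1.3807725 = 0.89841.
Then combine with the cruiser (S'→S): u = (0.89841 + 0.837)/(1 + 0.89841×0.837) = 1.73541/1.75196917 = 0.99055.

0.991c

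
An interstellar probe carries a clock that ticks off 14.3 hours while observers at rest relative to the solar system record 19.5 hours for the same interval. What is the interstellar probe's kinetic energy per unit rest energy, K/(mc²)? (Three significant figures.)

0.364

The time-dilation ratio gives γ = 19.5/14.3 = 1.36364.
Since K = (γ−1)mc², K/(mc²) = 1.36364 − 1 = 0.364.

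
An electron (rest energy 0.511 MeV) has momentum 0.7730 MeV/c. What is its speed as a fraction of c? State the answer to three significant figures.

0.834c

βγ = pc/(mc²) = 0.7730/0.511 = 1.5127.
Since γ² = 1 + (βγ)² = 3.28826, γ = √3.28826 = 1.81336, and β = (βγ)/γ = 1.5127/1.81336 = 0.834.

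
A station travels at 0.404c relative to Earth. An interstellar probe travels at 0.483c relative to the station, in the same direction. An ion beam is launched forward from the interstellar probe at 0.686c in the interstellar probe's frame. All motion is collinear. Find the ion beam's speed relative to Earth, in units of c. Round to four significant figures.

Compose velocities in two stages. Stage 1 (into S'): u₁ = (0.686+0.483)/(1+0.686×0.483) = 0.87806.
Stage 2 (into S): u = (0.87806+0.404)/(1+0.87806×0.404) = 0.94635, so the speed is 0.9464c.

0.9464c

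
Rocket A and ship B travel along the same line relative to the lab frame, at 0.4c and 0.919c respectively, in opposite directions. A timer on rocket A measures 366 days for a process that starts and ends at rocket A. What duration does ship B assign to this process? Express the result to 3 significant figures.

1390 days

The velocity of rocket A relative to ship B is (0.4 + 0.919)c / (1 + 0.4×0.919) = 0.96446c; relative speed 0.96446c.
At |u| = 0.96446c, γ = (1 − 0.930183)^(−1/2) = 3.7846.
Rocket A's interval is proper; time dilation gives Δt_B = γΔτ = 3.7846 × 366 days = 1390 days.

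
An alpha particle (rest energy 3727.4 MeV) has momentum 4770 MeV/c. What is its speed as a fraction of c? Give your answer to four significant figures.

0.7880c

βγ = pc/(mc²) = 4770/3727.4 = 1.2797.
Since γ² = 1 + (βγ)² = 2.63763, γ = √2.63763 = 1.62408, and β = (βγ)/γ = 1.2797/1.62408 = 0.7880.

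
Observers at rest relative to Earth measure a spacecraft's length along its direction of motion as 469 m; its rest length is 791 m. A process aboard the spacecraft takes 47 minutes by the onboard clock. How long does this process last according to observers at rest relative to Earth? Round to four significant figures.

79.27 minutes

γ = L₀/L = 791/469 = 1.68657.
The same γ dilates the second interval: 1.68657 × 47 minutes = 79.27 minutes.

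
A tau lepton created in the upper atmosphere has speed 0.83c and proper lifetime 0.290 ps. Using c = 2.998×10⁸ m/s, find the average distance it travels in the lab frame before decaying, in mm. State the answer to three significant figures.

β² = 0.6889, so γ = 1/√0.3111 = 1.7929.
Lab-frame lifetime: Δt = γτ = 1.7929 × 0.290 ps = 0.51994 ps.
Distance: d = vΔt = 0.83 × 2.998×10⁸ m/s × 5.1994×10^-13 s = 1.29×10^-4 m = 0.129 mm.

0.129 mm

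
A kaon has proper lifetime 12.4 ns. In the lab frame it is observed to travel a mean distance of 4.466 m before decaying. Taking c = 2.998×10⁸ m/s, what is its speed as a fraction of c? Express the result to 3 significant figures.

Lab distance = (lab lifetime)·v = γτ·βc, so βγ = d/(cτ) = 4.466/(2.998×10⁸ × 1.240×10^-8) = 1.2013.
With βγ = 1.2013: γ² = 1 + (βγ)² = 2.44312, and β = (βγ)/γ = 1.2013/1.56305 = 0.769.

0.769c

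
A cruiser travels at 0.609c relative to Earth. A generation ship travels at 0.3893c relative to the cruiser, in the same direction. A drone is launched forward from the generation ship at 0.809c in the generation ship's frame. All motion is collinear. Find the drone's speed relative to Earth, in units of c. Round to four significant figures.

First combine the drone and generation ship (S''→S'): u₁ = (0.809 + 0.3893)/(1 + 0.809×0.3893) = 1.1983/1.3149437 = 0.91129.
Then combine with the cruiser (S'→S): u = (0.91129 + 0.609)/(1 + 0.91129×0.609) = 1.52029/1.55497561 = 0.97769.

0.9777c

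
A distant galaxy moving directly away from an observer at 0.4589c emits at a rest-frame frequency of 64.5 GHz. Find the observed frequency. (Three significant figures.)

39.3 GHz

Relativistic Doppler (source moving away): f_obs = f_src · √((1−β)/(1+β)).
With β = 0.4589: factor = √(0.5411/1.4589) = 0.60901.
f_obs = 64.5 × 0.60901 = 39.3 GHz.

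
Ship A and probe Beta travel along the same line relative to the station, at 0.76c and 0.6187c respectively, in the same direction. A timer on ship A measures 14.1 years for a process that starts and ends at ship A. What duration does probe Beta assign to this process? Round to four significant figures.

The velocity of ship A relative to probe Beta is (0.76 − 0.6187)c / (1 − 0.76×0.6187) = 0.26671c; relative speed 0.26671c.
At |u| = 0.26671c, γ = (1 − 0.0711342)^(−1/2) = 1.0376.
Ship A's interval is proper; time dilation gives Δt_B = γΔτ = 1.0376 × 14.1 years = 14.63 years.

14.63 years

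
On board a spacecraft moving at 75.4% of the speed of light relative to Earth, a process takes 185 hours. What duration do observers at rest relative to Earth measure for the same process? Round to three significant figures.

282 hours

β² = 0.568516, so γ = 1/√0.431484 = 1.5224.
The onboard clock measures proper time, so the interval in the rest frame of Earth is dilated: Δt = γ·Δτ = 1.5224 × 185 hours = 282 hours.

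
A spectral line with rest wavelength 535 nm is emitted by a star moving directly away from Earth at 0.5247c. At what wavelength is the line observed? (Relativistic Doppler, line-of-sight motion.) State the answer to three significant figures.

Relativistic Doppler for wavelength: λ_obs = λ_src · √((1+β)/(1−β)).
With β = 0.5247: factor = √(1.5247/0.4753) = 1.7911.
λ_obs = 535 × 1.7911 = 958 nm.

958 nm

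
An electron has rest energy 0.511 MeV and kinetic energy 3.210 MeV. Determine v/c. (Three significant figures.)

0.991

γ = 1 + K/(mc²) = 1 + 3.210/0.511 = 7.2818.
β = √(1 − 1/γ²) = √(1 − 0.0188592) = √0.9811408 = 0.991.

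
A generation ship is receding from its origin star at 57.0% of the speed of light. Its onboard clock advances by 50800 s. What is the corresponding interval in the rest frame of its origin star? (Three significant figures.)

β² = 0.3249, so γ = 1/√0.6751 = 1.2171.
The onboard clock measures proper time, so the interval in the rest frame of its origin star is dilated: Δt = γ·Δτ = 1.2171 × 50800 s = 61800 s.

61800 s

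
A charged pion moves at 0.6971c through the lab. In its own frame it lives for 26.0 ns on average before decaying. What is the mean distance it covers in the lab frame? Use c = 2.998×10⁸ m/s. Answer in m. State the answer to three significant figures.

7.58 m

γ = 1/√(1 − β²) = 1/√(1 − 0.48594841) = 1/√0.51405159 = 1/0.716974 = 1.3948.
Lab-frame lifetime: Δt = γτ = 1.3948 × 26.0 ns = 36.265 ns.
Distance: d = vΔt = 0.6971 × 2.998×10⁸ m/s × 3.6265×10^-8 s = 7.58 m.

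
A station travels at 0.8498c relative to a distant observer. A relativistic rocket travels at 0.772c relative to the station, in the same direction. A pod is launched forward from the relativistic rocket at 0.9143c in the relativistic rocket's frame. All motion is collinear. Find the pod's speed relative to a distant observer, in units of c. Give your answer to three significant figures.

0.999c

Compose velocities in two stages. Stage 1 (into S'): u₁ = (0.9143+0.772)/(1+0.9143×0.772) = 0.98855.
Stage 2 (into S): u = (0.98855+0.8498)/(1+0.98855×0.8498) = 0.99907, so the speed is 0.999c.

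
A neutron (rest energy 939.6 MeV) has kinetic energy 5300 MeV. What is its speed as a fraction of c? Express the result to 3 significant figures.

0.989c

K = (γ−1)mc², so γ = 1 + 5300/939.6 = 6.6407.
Then v/c = √(1 − γ⁻²) = √(1 − 0.0226763) = √0.9773237 = 0.989.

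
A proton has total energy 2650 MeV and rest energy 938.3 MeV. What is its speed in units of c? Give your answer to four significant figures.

Total energy E = γmc² gives γ = 2650/938.3 = 2.8243.
Hence β = √(1 − 1/γ²) = √(1 − 0.125366) = √0.874634 = 0.9352.

0.9352c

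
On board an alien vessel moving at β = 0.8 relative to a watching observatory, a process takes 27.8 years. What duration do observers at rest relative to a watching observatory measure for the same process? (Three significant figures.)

Lorentz factor: γ = (1 − 0.64)^(−1/2) = 1.6667.
Time dilation: Δt = γ·Δτ = 1.6667 × 27.8 = 46.3 years.

46.3 years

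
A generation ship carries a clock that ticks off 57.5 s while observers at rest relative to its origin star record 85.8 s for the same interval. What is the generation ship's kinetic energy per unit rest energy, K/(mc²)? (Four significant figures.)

0.4922

The time-dilation ratio gives γ = 85.8/57.5 = 1.49217.
Since K = (γ−1)mc², K/(mc²) = 1.49217 − 1 = 0.4922.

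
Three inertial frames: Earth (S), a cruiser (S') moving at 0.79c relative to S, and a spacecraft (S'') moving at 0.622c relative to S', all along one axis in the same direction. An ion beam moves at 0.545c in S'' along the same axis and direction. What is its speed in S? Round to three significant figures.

0.984c

Compose velocities in two stages. Stage 1 (into S'): u₁ = (0.545+0.622)/(1+0.545×0.622) = 0.87155.
Stage 2 (into S): u = (0.87155+0.79)/(1+0.87155×0.79) = 0.98402, so the speed is 0.984c.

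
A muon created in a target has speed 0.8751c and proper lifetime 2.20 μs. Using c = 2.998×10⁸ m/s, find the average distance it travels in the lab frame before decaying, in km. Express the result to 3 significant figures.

γ = 1/√(1 − β²) = 1/√(1 − 0.76580001) = 1/√0.23419999 = 1/0.483942 = 2.0664.
Lab-frame lifetime: Δt = γτ = 2.0664 × 2.20 μs = 4.5461 μs.
Distance: d = vΔt = 0.8751 × 2.998×10⁸ m/s × 4.5461×10^-6 s = 1190 m = 1.19 km.

1.19 km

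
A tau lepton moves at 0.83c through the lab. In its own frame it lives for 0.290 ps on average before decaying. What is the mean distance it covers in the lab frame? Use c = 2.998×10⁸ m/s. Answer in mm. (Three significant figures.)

0.129 mm

Lorentz factor: γ = (1 − 0.6889)^(−1/2) = 1.7929.
Lab-frame lifetime: Δt = γτ = 1.7929 × 0.290 ps = 0.51994 ps.
Distance: d = vΔt = 0.83 × 2.998×10⁸ m/s × 5.1994×10^-13 s = 1.29×10^-4 m = 0.129 mm.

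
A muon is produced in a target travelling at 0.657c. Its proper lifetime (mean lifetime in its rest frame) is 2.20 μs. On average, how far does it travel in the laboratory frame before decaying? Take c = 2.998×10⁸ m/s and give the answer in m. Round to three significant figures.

γ = 1/√(1 − β²) = 1/√(1 − 0.431649) = 1/√0.568351 = 1/0.753891 = 1.3265.
Lab-frame lifetime: Δt = γτ = 1.3265 × 2.20 μs = 2.9183 μs.
Distance: d = vΔt = 0.657 × 2.998×10⁸ m/s × 2.9183×10^-6 s = 575 m.

575 m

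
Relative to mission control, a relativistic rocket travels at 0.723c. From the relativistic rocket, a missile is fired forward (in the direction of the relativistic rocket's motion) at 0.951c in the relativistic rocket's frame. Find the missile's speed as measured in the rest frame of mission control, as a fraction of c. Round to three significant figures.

In units of c, u = (u' + v)/(1 + u'v) with u' = 0.951 and v = 0.723.
Numerator: 0.951 + 0.723 = 1.674. Denominator: 1 + (0.951)(0.723) = 1.687573.
u = 1.674/1.687573 = 0.99196, so the speed is 0.992c.

0.992c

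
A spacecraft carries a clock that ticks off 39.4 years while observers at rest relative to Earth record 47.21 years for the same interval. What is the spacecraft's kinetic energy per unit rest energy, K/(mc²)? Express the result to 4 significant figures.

γ = Δt/Δτ = 47.21/39.4 = 1.19822.
K/(mc²) = γ − 1 = 1.19822 − 1 = 0.1982.

0.1982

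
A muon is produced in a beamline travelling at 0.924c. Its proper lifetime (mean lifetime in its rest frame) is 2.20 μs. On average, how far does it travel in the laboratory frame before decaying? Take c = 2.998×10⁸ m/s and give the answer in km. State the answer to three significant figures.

γ = 1/√(1 − β²) = 1/√(1 − 0.853776) = 1/√0.146224 = 1/0.382392 = 2.6151.
Lab-frame lifetime: Δt = γτ = 2.6151 × 2.20 μs = 5.7532 μs.
Distance: d = vΔt = 0.924 × 2.998×10⁸ m/s × 5.7532×10^-6 s = 1590 m = 1.59 km.

1.59 km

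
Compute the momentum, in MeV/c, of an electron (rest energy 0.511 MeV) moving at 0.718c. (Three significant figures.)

With β = 0.718, γ = 1/√(1 − 0.718²) = 1/√0.484476 = 1.4367.
Momentum: p = γβ·mc = 1.4367 × 0.718 × 0.511 MeV/c = 0.527 MeV/c.

0.527 MeV/c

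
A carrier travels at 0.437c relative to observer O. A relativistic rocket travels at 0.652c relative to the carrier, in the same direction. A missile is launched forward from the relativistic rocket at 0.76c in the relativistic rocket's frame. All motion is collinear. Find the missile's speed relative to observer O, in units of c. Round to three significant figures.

First combine the missile and relativistic rocket (S''→S'): u₁ = (0.76 + 0.652)/(1 + 0.76×0.652) = 1.412/1.49552 = 0.94415.
Then combine with the carrier (S'→S): u = (0.94415 + 0.437)/(1 + 0.94415×0.437) = 1.38115/1.41259355 = 0.97774.

0.978c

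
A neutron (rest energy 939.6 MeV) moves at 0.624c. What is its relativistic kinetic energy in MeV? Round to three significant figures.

263 MeV

γ = 1/√(1 − β²) = 1/√(1 − 0.389376) = 1/√0.610624 = 1.27971.
Kinetic energy: K = (γ − 1)mc² = (1.27971 − 1) × 939.6 MeV = 0.27971 × 939.6 = 263 MeV.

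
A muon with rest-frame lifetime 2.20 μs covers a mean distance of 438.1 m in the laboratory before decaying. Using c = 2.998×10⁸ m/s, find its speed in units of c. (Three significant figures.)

Let x = d/(cτ) = 438.1 m / (2.998×10⁸ m/s × 2.200×10^-6 s) = 0.66423. Since d = βγcτ, x = βγ = β/√(1−β²).
Solving: β² = x²/(1+x²) = 0.441201/1.441201 = 0.306134, so β = 0.553.

0.553c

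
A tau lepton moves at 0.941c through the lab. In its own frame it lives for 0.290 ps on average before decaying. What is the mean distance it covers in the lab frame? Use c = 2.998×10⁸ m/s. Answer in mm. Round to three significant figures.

0.242 mm

Lorentz factor: γ = (1 − 0.885481)^(−1/2) = 2.955.
Lab-frame lifetime: Δt = γτ = 2.955 × 0.290 ps = 0.85695 ps.
Distance: d = vΔt = 0.941 × 2.998×10⁸ m/s × 8.5695×10^-13 s = 2.42×10^-4 m = 0.242 mm.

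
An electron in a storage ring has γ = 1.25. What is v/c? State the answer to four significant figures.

0.6000

β = √(1 − 1/γ²) = √(1 − 1/1.5625) = √0.36 = 0.6000.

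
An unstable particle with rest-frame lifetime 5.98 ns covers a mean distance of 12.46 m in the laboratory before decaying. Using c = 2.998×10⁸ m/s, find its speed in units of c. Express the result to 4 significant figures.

0.9898c

d = βγcτ ⇒ βγ = d/(cτ) = 12.46 m / (1.792804 m) = 6.95.
β = (βγ)/√(1+(βγ)²) = 6.95/√49.3025 = 0.9898.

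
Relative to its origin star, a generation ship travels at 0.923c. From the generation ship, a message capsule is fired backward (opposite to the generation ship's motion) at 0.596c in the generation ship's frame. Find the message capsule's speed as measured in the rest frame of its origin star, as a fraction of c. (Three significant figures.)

0.727c

In units of c, u = (u' + v)/(1 + u'v) with u' = −0.596 and v = 0.923.
Numerator: −0.596 + 0.923 = 0.327. Denominator: 1 + (−0.596)(0.923) = 0.449892.
u = 0.327/0.449892 = 0.72684, so the speed is 0.727c.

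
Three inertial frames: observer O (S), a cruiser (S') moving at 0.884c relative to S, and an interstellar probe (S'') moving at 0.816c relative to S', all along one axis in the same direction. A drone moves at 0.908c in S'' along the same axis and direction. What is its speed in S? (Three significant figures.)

Apply u = (u'+v)/(1+u'v) twice. Drone in the cruiser frame: (0.908+0.816)/(1+0.908·0.816) = 1.724/1.740928 = 0.99028c.
That velocity, transformed to the rest frame of observer O: (0.99028+0.884)/(1+0.99028·0.884) = 1.87428/1.87540752 = 0.9994c.

0.999c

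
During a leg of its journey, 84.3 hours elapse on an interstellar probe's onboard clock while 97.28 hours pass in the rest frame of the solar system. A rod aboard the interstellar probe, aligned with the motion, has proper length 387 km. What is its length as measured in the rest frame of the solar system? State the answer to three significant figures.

γ = Δt/Δτ = 97.28/84.3 = 1.15397.
L = L₀/γ = 387/1.15397 = 335 km.

335 km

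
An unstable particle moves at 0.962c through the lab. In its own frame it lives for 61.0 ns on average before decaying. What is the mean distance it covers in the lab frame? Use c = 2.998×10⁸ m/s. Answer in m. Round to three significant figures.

64.4 m

With β = 0.962, γ = 1/√(1 − 0.962²) = 1/√0.074556 = 3.6623.
Lab-frame lifetime: Δt = γτ = 3.6623 × 61.0 ns = 223.4 ns.
Distance: d = vΔt = 0.962 × 2.998×10⁸ m/s × 2.2340×10^-7 s = 64.4 m.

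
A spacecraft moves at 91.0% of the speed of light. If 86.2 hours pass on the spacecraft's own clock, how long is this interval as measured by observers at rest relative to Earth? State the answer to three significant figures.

With β = 0.91, γ = 1/√(1 − 0.91²) = 1/√0.1719 = 2.4119.
The onboard clock measures proper time, so the interval in the rest frame of Earth is dilated: Δt = γ·Δτ = 2.4119 × 86.2 hours = 208 hours.

208 hours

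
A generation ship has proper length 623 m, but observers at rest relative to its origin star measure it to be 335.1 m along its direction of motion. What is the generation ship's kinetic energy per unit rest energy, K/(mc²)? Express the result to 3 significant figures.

0.859

From L = L₀/γ: γ = 623/335.1 = 1.85915.
K/(mc²) = γ − 1 = 1.85915 − 1 = 0.859.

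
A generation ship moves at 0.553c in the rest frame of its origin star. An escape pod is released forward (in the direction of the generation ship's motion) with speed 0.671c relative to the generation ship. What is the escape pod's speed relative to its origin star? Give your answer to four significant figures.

0.8927c

Relativistic velocity addition: u = (u' + v)/(1 + u'v/c²), with u' = 0.671c and v = 0.553c.
Numerator: 0.671 + 0.553 = 1.224. Denominator: 1 + (0.671)(0.553) = 1.371063.
u = 1.224/1.371063 = 0.89274, so the speed is 0.8927c.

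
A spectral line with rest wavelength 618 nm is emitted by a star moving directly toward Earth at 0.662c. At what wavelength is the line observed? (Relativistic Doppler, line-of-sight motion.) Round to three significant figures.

Relativistic Doppler for wavelength: λ_obs = λ_src · √((1−β)/(1+β)).
With β = 0.662: factor = √(0.338/1.662) = 0.45097.
λ_obs = 618 × 0.45097 = 279 nm.

279 nm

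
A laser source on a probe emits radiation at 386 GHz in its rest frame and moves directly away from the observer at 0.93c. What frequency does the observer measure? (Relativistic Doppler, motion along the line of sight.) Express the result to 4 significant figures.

73.51 GHz

Relativistic Doppler (source moving away): f_obs = f_src · √((1−β)/(1+β)).
With β = 0.93: factor = √(0.07/1.93) = 0.19045.
f_obs = 386 × 0.19045 = 73.51 GHz.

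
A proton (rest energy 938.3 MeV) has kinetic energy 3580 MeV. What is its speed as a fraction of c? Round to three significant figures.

0.978c

γ = 1 + K/(mc²) = 1 + 3580/938.3 = 4.8154.
β = √(1 − 1/γ²) = √(1 − 0.0431256) = √0.9568744 = 0.978.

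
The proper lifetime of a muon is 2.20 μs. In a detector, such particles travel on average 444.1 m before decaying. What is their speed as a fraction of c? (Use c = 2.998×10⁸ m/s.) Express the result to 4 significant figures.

d = βγcτ ⇒ βγ = d/(cτ) = 444.1 m / (659.56 m) = 0.67333.
β = (βγ)/√(1+(βγ)²) = 0.67333/√1.453373 = 0.5585.

0.5585c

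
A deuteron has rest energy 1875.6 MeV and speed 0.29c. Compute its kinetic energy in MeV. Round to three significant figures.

β² = 0.0841, so γ = 1/√0.9159 = 1.044903.
Kinetic energy: K = (γ − 1)mc² = (1.044903 − 1) × 1875.6 MeV = 0.044903 × 1875.6 = 84.2 MeV.

84.2 MeV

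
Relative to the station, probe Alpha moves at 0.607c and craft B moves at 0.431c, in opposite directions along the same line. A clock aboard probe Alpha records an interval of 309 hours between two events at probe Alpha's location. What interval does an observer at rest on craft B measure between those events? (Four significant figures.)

The velocity of probe Alpha relative to craft B is (0.607 + 0.431)c / (1 + 0.607×0.431) = 0.82275c; relative speed 0.82275c.
γ for this relative speed: γ = 1/√(1 − 0.676918) = 1.7593.
The clock on probe Alpha records proper time, so craft B measures Δt = γΔτ = 1.7593 × 309 = 543.6 hours.

543.6 hours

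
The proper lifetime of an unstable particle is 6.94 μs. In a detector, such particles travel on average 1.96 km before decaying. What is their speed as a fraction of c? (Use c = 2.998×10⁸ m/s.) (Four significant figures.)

0.6857c

Let x = d/(cτ) = 1960 m / (2.998×10⁸ m/s × 6.940×10^-6 s) = 0.94203. Since d = βγcτ, x = βγ = β/√(1−β²).
Solving: β² = x²/(1+x²) = 0.887421/1.887421 = 0.470177, so β = 0.6857.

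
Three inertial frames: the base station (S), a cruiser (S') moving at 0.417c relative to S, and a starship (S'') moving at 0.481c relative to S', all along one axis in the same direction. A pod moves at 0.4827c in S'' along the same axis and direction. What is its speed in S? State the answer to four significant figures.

0.9042c

Compose velocities in two stages. Stage 1 (into S'): u₁ = (0.4827+0.481)/(1+0.4827×0.481) = 0.78211.
Stage 2 (into S): u = (0.78211+0.417)/(1+0.78211×0.417) = 0.90421, so the speed is 0.9042c.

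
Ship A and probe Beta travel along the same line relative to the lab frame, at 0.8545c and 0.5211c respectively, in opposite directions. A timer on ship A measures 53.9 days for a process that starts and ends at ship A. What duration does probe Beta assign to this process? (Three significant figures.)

Transform ship A's velocity into probe Beta's frame: (0.8545 + 0.5211)/(1 + 0.8545·0.5211) = 1.3756/1.44527995, so the relative speed is 0.95179c.
At |u| = 0.95179c, γ = (1 − 0.905904)^(−1/2) = 3.26.
The clock on ship A records proper time, so probe Beta measures Δt = γΔτ = 3.26 × 53.9 = 176 days.

176 days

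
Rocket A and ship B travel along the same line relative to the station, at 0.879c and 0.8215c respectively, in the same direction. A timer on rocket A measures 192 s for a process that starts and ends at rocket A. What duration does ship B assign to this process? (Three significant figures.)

Speed of rocket A in ship B's frame: u = (v_A − v_B)/(1 − v_A v_B/c²) = (0.879 − 0.8215)/(1 − 0.879×0.8215) = 0.0575/0.2779015 = 0.20691; |u| = 0.20691c.
At |u| = 0.20691c, γ = (1 − 0.0428117)^(−1/2) = 1.0221.
The clock on rocket A records proper time, so ship B measures Δt = γΔτ = 1.0221 × 192 = 196 s.

196 s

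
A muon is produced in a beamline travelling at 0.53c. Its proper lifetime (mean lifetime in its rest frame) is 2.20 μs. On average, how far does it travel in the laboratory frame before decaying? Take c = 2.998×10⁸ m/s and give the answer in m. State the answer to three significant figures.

412 m

γ = 1/√(1 − β²) = 1/√(1 − 0.2809) = 1/√0.7191 = 1/0.847998 = 1.1792.
Lab-frame lifetime: Δt = γτ = 1.1792 × 2.20 μs = 2.5942 μs.
Distance: d = vΔt = 0.53 × 2.998×10⁸ m/s × 2.5942×10^-6 s = 412 m.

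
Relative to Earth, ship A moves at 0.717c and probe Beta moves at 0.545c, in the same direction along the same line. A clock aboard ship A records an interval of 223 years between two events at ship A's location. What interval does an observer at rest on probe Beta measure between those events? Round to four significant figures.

Speed of ship A in probe Beta's frame: u = (v_A − v_B)/(1 − v_A v_B/c²) = (0.717 − 0.545)/(1 − 0.717×0.545) = 0.172/0.609235 = 0.28232; |u| = 0.28232c.
At |u| = 0.28232c, γ = (1 − 0.0797046)^(−1/2) = 1.0424.
Ship A's interval is proper; time dilation gives Δt_B = γΔτ = 1.0424 × 223 years = 232.5 years.

232.5 years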